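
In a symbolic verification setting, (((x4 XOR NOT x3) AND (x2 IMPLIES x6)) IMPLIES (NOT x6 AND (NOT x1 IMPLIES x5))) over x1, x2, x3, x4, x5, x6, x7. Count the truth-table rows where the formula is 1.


Formula: (((x4 XOR NOT x3) AND (x2 IMPLIES x6)) IMPLIES (NOT x6 AND (NOT x1 IMPLIES x5))) over 7 vars (128 rows)
Evaluate each row (x1, x2, x3, x4, x5, x6, x7 as bits, MSB first):
  row 0 [0000000]: (((0 XOR NOT 0) AND (0 IMPLIES 0)) IMPLIES (NOT 0 AND (NOT 0 IMPLIES 0))) -> 0
  row 1 [0000001]: (((0 XOR NOT 0) AND (0 IMPLIES 0)) IMPLIES (NOT 0 AND (NOT 0 IMPLIES 0))) -> 0
  row 2 [0000010]: (((0 XOR NOT 0) AND (0 IMPLIES 1)) IMPLIES (NOT 1 AND (NOT 0 IMPLIES 0))) -> 0
  row 3 [0000011]: (((0 XOR NOT 0) AND (0 IMPLIES 1)) IMPLIES (NOT 1 AND (NOT 0 IMPLIES 0))) -> 0
  row 4 [0000100]: (((0 XOR NOT 0) AND (0 IMPLIES 0)) IMPLIES (NOT 0 AND (NOT 0 IMPLIES 1))) -> 1
  (every remaining row is evaluated the same way; all 128 results are listed next)
Full result column, 8 rows per line (x1,x2,x3,x4 fixed per line; x5,x6,x7 runs 000..111 left to right):
  rows 0-7 [x1,x2,x3,x4=0000]: 00001100  (ones: 2)
  rows 8-15 [x1,x2,x3,x4=0001]: 11111111  (ones: 8)
  rows 16-23 [x1,x2,x3,x4=0010]: 11111111  (ones: 8)
  rows 24-31 [x1,x2,x3,x4=0011]: 00001100  (ones: 2)
  rows 32-39 [x1,x2,x3,x4=0100]: 11001100  (ones: 4)
  rows 40-47 [x1,x2,x3,x4=0101]: 11111111  (ones: 8)
  rows 48-55 [x1,x2,x3,x4=0110]: 11111111  (ones: 8)
  rows 56-63 [x1,x2,x3,x4=0111]: 11001100  (ones: 4)
  rows 64-71 [x1,x2,x3,x4=1000]: 11001100  (ones: 4)
  rows 72-79 [x1,x2,x3,x4=1001]: 11111111  (ones: 8)
  rows 80-87 [x1,x2,x3,x4=1010]: 11111111  (ones: 8)
  rows 88-95 [x1,x2,x3,x4=1011]: 11001100  (ones: 4)
  rows 96-103 [x1,x2,x3,x4=1100]: 11001100  (ones: 4)
  rows 104-111 [x1,x2,x3,x4=1101]: 11111111  (ones: 8)
  rows 112-119 [x1,x2,x3,x4=1110]: 11111111  (ones: 8)
  rows 120-127 [x1,x2,x3,x4=1111]: 11001100  (ones: 4)
Count of 1-rows = 2+8+8+2+4+8+8+4+4+8+8+4+4+8+8+4 = 92

92


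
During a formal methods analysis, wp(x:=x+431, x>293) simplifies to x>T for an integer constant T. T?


Formula: wp(x:=E, P) = P[E/x] (substitute E for x in postcondition)
Step 1: Postcondition: x>293
Step 2: Substitute x+431 for x: x+431>293
Step 3: Solve for x: x > 293-431 = -138

-138


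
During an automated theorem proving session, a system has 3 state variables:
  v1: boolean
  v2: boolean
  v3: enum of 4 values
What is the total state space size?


State space = product of domain sizes of all variables.
Domain sizes:
  v1 (boolean): 2
  v2 (boolean): 2
  v3 (enum of 4 values): 4
Product = 2 * 2 * 4 = 16

16


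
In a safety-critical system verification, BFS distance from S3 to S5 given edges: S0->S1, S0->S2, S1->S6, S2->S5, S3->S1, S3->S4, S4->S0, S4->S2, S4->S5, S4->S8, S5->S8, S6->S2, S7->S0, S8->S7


BFS layer-by-layer from S3:
  dist 0: {S3}
  dist 1: {S1, S4}
  dist 2: {S0, S2, S5, S6, S8}
  -> S5 reached at distance 2
Shortest path length = 2

2


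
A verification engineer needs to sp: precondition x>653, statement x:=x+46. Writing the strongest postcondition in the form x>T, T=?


Formula: sp(P, x:=E) = exists old_x. (x = E[old_x/x]) AND P[old_x/x] (old_x is the value of x before the assignment; eliminate old_x by solving x = E[old_x/x] for old_x)
Step 1: Precondition P: x>653, i.e. old_x > 653
Step 2: Assignment gives x = old_x + 46, so old_x = x - 46
Step 3: Substitute into P: x - 46 > 653
Step 4: Simplify: x > 653+46 = 699

699


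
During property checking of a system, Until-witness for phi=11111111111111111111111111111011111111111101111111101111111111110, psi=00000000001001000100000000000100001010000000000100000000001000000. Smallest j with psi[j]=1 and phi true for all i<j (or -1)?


(phi U psi) at 0: need smallest j with psi[j]=1 and phi[i]=1 for all i in [0,j).
Scan from step 0:
  step 0: phi=1, psi=0 -> continue
  step 1: phi=1, psi=0 -> continue
  step 2: phi=1, psi=0 -> continue
  step 3: phi=1, psi=0 -> continue
  step 10: psi=1 and phi held for [0,10) -> witness found
Witness step = 10

10


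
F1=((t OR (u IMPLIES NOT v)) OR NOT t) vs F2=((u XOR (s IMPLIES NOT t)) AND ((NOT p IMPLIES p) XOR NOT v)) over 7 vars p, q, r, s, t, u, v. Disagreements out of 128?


F1 = ((t OR (u IMPLIES NOT v)) OR NOT t)
F2 = ((u XOR (s IMPLIES NOT t)) AND ((NOT p IMPLIES p) XOR NOT v))
Evaluate both on each of 128 rows (bits = p,q,r,s,t,u,v):
  row 0 [0000000]: F1=1 F2=1 -> 0
  row 1 [0000001]: F1=1 F2=0 (differ) -> 1
  row 2 [0000010]: F1=1 F2=0 (differ) -> 1
  row 3 [0000011]: F1=1 F2=0 (differ) -> 1
  row 4 [0000100]: F1=1 F2=1 -> 0
  (every remaining row is evaluated the same way; all 128 results are listed next)
Full result column, 8 rows per line (p,q,r,s fixed per line; t,u,v runs 000..111 left to right):
  rows 0-7 [p,q,r,s=0000]: 01110111  (ones: 6)
  rows 8-15 [p,q,r,s=0001]: 01111101  (ones: 6)
  rows 16-23 [p,q,r,s=0010]: 01110111  (ones: 6)
  rows 24-31 [p,q,r,s=0011]: 01111101  (ones: 6)
  rows 32-39 [p,q,r,s=0100]: 01110111  (ones: 6)
  rows 40-47 [p,q,r,s=0101]: 01111101  (ones: 6)
  rows 48-55 [p,q,r,s=0110]: 01110111  (ones: 6)
  rows 56-63 [p,q,r,s=0111]: 01111101  (ones: 6)
  rows 64-71 [p,q,r,s=1000]: 10111011  (ones: 6)
  rows 72-79 [p,q,r,s=1001]: 10111110  (ones: 6)
  rows 80-87 [p,q,r,s=1010]: 10111011  (ones: 6)
  rows 88-95 [p,q,r,s=1011]: 10111110  (ones: 6)
  rows 96-103 [p,q,r,s=1100]: 10111011  (ones: 6)
  rows 104-111 [p,q,r,s=1101]: 10111110  (ones: 6)
  rows 112-119 [p,q,r,s=1110]: 10111011  (ones: 6)
  rows 120-127 [p,q,r,s=1111]: 10111110  (ones: 6)
Disagreements = 6+6+6+6+6+6+6+6+6+6+6+6+6+6+6+6 = 96

96


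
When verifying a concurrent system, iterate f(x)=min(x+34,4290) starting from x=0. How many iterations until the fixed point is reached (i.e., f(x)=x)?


Step 1: x=0, cap=4290, increment=34
Step 2: x grows by 34 each step until capped at 4290; fixed point is x=4290
Step 3: iterations = ceil(4290/34) = 127

127


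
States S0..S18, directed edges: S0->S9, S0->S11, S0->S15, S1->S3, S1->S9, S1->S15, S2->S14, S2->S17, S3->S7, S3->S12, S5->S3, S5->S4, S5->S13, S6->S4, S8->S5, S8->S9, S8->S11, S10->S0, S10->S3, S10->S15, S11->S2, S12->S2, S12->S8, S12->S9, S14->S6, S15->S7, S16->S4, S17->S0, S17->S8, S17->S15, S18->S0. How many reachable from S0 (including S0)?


BFS from S0:
  layer 0: {S0}
  layer 1: {S9, S11, S15}
  layer 2: {S2, S7}
  layer 3: {S14, S17}
  layer 4: {S6, S8}
  layer 5: {S4, S5}
  layer 6: {S3, S13}
  layer 7: {S12}
Reachable set: {S0, S2, S3, S4, S5, S6, S7, S8, S9, S11, S12, S13, S14, S15, S17}
Count = 15

15


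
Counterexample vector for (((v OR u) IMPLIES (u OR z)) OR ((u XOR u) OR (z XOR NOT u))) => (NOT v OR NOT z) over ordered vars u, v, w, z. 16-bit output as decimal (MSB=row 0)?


F1 = (((v OR u) IMPLIES (u OR z)) OR ((u XOR u) OR (z XOR NOT u)))
F2 = (NOT v OR NOT z)
Counterexample to F1=>F2 is where F1=1 and F2=0.
Evaluate each row (bits = u,v,w,z, MSB first):
  row 0 [0000]: F1=1 F2=1 -> F1&~F2 -> 0
  row 1 [0001]: F1=1 F2=1 -> F1&~F2 -> 0
  row 2 [0010]: F1=1 F2=1 -> F1&~F2 -> 0
  row 3 [0011]: F1=1 F2=1 -> F1&~F2 -> 0
  row 4 [0100]: F1=1 F2=1 -> F1&~F2 -> 0
  row 5 [0101]: F1=1 F2=0 -> F1&~F2 -> 1
  row 6 [0110]: F1=1 F2=1 -> F1&~F2 -> 0
  row 7 [0111]: F1=1 F2=0 -> F1&~F2 -> 1
  row 8 [1000]: F1=1 F2=1 -> F1&~F2 -> 0
  row 9 [1001]: F1=1 F2=1 -> F1&~F2 -> 0
  row 10 [1010]: F1=1 F2=1 -> F1&~F2 -> 0
  row 11 [1011]: F1=1 F2=1 -> F1&~F2 -> 0
  row 12 [1100]: F1=1 F2=1 -> F1&~F2 -> 0
  row 13 [1101]: F1=1 F2=0 -> F1&~F2 -> 1
  row 14 [1110]: F1=1 F2=1 -> F1&~F2 -> 0
  row 15 [1111]: F1=1 F2=0 -> F1&~F2 -> 1
Full result column, 4 rows per line (u,v fixed per line; w,z runs 00..11 left to right):
  rows 0-3 [u,v=00]: 0000  = hex 0
  rows 4-7 [u,v=01]: 0101  = hex 5
  rows 8-11 [u,v=10]: 0000  = hex 0
  rows 12-15 [u,v=11]: 0101  = hex 5
Counterexample vector (row 0 .. row 15) = 0000010100000101
Output column grouped in 4s = 0000 0101 0000 0101 = 0x0505
Convert to decimal digit by digit (value = value*16 + digit):
  0 -> 0
  0*16 + 5 = 5
  5*16 + 0 = 80
  80*16 + 5 = 1285
Decimal = 1285

1285


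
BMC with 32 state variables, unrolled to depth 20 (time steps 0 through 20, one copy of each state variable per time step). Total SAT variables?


BMC unrolls to depth k, creating one copy of each state var for steps 0..k.
Step count = 20 + 1 = 21 (steps 0 through 20)
Vars per step = 32
Total = 32 * 21 = 672

672


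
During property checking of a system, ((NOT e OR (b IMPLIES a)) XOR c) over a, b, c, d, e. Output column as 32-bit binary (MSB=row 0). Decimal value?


Formula: ((NOT e OR (b IMPLIES a)) XOR c) over a, b, c, d, e (32 rows)
Evaluate each row (bits = a,b,c,d,e, MSB first):
  row 0 [00000]: ((NOT 0 OR (0 IMPLIES 0)) XOR 0) -> 1
  row 1 [00001]: ((NOT 1 OR (0 IMPLIES 0)) XOR 0) -> 1
  row 2 [00010]: ((NOT 0 OR (0 IMPLIES 0)) XOR 0) -> 1
  row 3 [00011]: ((NOT 1 OR (0 IMPLIES 0)) XOR 0) -> 1
  row 4 [00100]: ((NOT 0 OR (0 IMPLIES 0)) XOR 1) -> 0
  row 5 [00101]: ((NOT 1 OR (0 IMPLIES 0)) XOR 1) -> 0
  row 6 [00110]: ((NOT 0 OR (0 IMPLIES 0)) XOR 1) -> 0
  row 7 [00111]: ((NOT 1 OR (0 IMPLIES 0)) XOR 1) -> 0
  row 8 [01000]: ((NOT 0 OR (1 IMPLIES 0)) XOR 0) -> 1
  row 9 [01001]: ((NOT 1 OR (1 IMPLIES 0)) XOR 0) -> 0
  row 10 [01010]: ((NOT 0 OR (1 IMPLIES 0)) XOR 0) -> 1
  row 11 [01011]: ((NOT 1 OR (1 IMPLIES 0)) XOR 0) -> 0
  row 12 [01100]: ((NOT 0 OR (1 IMPLIES 0)) XOR 1) -> 0
  row 13 [01101]: ((NOT 1 OR (1 IMPLIES 0)) XOR 1) -> 1
  row 14 [01110]: ((NOT 0 OR (1 IMPLIES 0)) XOR 1) -> 0
  row 15 [01111]: ((NOT 1 OR (1 IMPLIES 0)) XOR 1) -> 1
  row 16 [10000]: ((NOT 0 OR (0 IMPLIES 1)) XOR 0) -> 1
  row 17 [10001]: ((NOT 1 OR (0 IMPLIES 1)) XOR 0) -> 1
  row 18 [10010]: ((NOT 0 OR (0 IMPLIES 1)) XOR 0) -> 1
  row 19 [10011]: ((NOT 1 OR (0 IMPLIES 1)) XOR 0) -> 1
  row 20 [10100]: ((NOT 0 OR (0 IMPLIES 1)) XOR 1) -> 0
  row 21 [10101]: ((NOT 1 OR (0 IMPLIES 1)) XOR 1) -> 0
  row 22 [10110]: ((NOT 0 OR (0 IMPLIES 1)) XOR 1) -> 0
  row 23 [10111]: ((NOT 1 OR (0 IMPLIES 1)) XOR 1) -> 0
  row 24 [11000]: ((NOT 0 OR (1 IMPLIES 1)) XOR 0) -> 1
  row 25 [11001]: ((NOT 1 OR (1 IMPLIES 1)) XOR 0) -> 1
  row 26 [11010]: ((NOT 0 OR (1 IMPLIES 1)) XOR 0) -> 1
  row 27 [11011]: ((NOT 1 OR (1 IMPLIES 1)) XOR 0) -> 1
  row 28 [11100]: ((NOT 0 OR (1 IMPLIES 1)) XOR 1) -> 0
  row 29 [11101]: ((NOT 1 OR (1 IMPLIES 1)) XOR 1) -> 0
  row 30 [11110]: ((NOT 0 OR (1 IMPLIES 1)) XOR 1) -> 0
  row 31 [11111]: ((NOT 1 OR (1 IMPLIES 1)) XOR 1) -> 0
Full result column, 4 rows per line (a,b,c fixed per line; d,e runs 00..11 left to right):
  rows 0-3 [a,b,c=000]: 1111  = hex F
  rows 4-7 [a,b,c=001]: 0000  = hex 0
  rows 8-11 [a,b,c=010]: 1010  = hex A
  rows 12-15 [a,b,c=011]: 0101  = hex 5
  rows 16-19 [a,b,c=100]: 1111  = hex F
  rows 20-23 [a,b,c=101]: 0000  = hex 0
  rows 24-27 [a,b,c=110]: 1111  = hex F
  rows 28-31 [a,b,c=111]: 0000  = hex 0
Output column (row 0 .. row 31) = 11110000101001011111000011110000
Output column grouped in 4s = 1111 0000 1010 0101 1111 0000 1111 0000 = 0xF0A5F0F0
Convert to decimal digit by digit (value = value*16 + digit):
  F -> 15
  15*16 + 0 = 240
  240*16 + 10 (A) = 3850
  3850*16 + 5 = 61605
  61605*16 + 15 (F) = 985695
  985695*16 + 0 = 15771120
  15771120*16 + 15 (F) = 252337935
  252337935*16 + 0 = 4037406960
Decimal = 4037406960

4037406960


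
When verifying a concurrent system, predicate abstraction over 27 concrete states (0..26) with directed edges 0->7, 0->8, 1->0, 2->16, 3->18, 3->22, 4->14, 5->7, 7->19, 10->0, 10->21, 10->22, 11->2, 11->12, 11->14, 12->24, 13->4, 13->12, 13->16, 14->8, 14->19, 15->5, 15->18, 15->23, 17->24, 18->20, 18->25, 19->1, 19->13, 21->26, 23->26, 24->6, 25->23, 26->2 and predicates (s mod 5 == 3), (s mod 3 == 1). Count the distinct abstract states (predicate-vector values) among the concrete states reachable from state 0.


BFS from 0:
Concrete reachable: {0, 1, 4, 6, 7, 8, 12, 13, 14, 16, 19, 24}
Abstract via predicates (s mod 5 == 3), (s mod 3 == 1):
  (0,0) <- {0, 6, 12, 14, 24}
  (0,1) <- {1, 4, 7, 16, 19}
  (1,0) <- {8}
  (1,1) <- {13}
Distinct abstract states = 4

4


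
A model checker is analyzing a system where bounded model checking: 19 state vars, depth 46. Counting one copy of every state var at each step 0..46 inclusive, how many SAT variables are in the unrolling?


BMC unrolls to depth k, creating one copy of each state var for steps 0..k.
Step count = 46 + 1 = 47 (steps 0 through 46)
Vars per step = 19
Total = 19 * 47 = 893

893


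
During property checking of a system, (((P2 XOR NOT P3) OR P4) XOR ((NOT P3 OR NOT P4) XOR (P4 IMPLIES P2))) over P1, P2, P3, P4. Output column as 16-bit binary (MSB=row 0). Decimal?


Formula: (((P2 XOR NOT P3) OR P4) XOR ((NOT P3 OR NOT P4) XOR (P4 IMPLIES P2))) over P1, P2, P3, P4 (16 rows)
Evaluate each row (bits = P1,P2,P3,P4, MSB first):
  row 0 [0000]: (((0 XOR NOT 0) OR 0) XOR ((NOT 0 OR NOT 0) XOR (0 IMPLIES 0))) -> 1
  row 1 [0001]: (((0 XOR NOT 0) OR 1) XOR ((NOT 0 OR NOT 1) XOR (1 IMPLIES 0))) -> 0
  row 2 [0010]: (((0 XOR NOT 1) OR 0) XOR ((NOT 1 OR NOT 0) XOR (0 IMPLIES 0))) -> 0
  row 3 [0011]: (((0 XOR NOT 1) OR 1) XOR ((NOT 1 OR NOT 1) XOR (1 IMPLIES 0))) -> 1
  row 4 [0100]: (((1 XOR NOT 0) OR 0) XOR ((NOT 0 OR NOT 0) XOR (0 IMPLIES 1))) -> 0
  row 5 [0101]: (((1 XOR NOT 0) OR 1) XOR ((NOT 0 OR NOT 1) XOR (1 IMPLIES 1))) -> 1
  row 6 [0110]: (((1 XOR NOT 1) OR 0) XOR ((NOT 1 OR NOT 0) XOR (0 IMPLIES 1))) -> 1
  row 7 [0111]: (((1 XOR NOT 1) OR 1) XOR ((NOT 1 OR NOT 1) XOR (1 IMPLIES 1))) -> 0
  row 8 [1000]: (((0 XOR NOT 0) OR 0) XOR ((NOT 0 OR NOT 0) XOR (0 IMPLIES 0))) -> 1
  row 9 [1001]: (((0 XOR NOT 0) OR 1) XOR ((NOT 0 OR NOT 1) XOR (1 IMPLIES 0))) -> 0
  row 10 [1010]: (((0 XOR NOT 1) OR 0) XOR ((NOT 1 OR NOT 0) XOR (0 IMPLIES 0))) -> 0
  row 11 [1011]: (((0 XOR NOT 1) OR 1) XOR ((NOT 1 OR NOT 1) XOR (1 IMPLIES 0))) -> 1
  row 12 [1100]: (((1 XOR NOT 0) OR 0) XOR ((NOT 0 OR NOT 0) XOR (0 IMPLIES 1))) -> 0
  row 13 [1101]: (((1 XOR NOT 0) OR 1) XOR ((NOT 0 OR NOT 1) XOR (1 IMPLIES 1))) -> 1
  row 14 [1110]: (((1 XOR NOT 1) OR 0) XOR ((NOT 1 OR NOT 0) XOR (0 IMPLIES 1))) -> 1
  row 15 [1111]: (((1 XOR NOT 1) OR 1) XOR ((NOT 1 OR NOT 1) XOR (1 IMPLIES 1))) -> 0
Full result column, 4 rows per line (P1,P2 fixed per line; P3,P4 runs 00..11 left to right):
  rows 0-3 [P1,P2=00]: 1001  = hex 9
  rows 4-7 [P1,P2=01]: 0110  = hex 6
  rows 8-11 [P1,P2=10]: 1001  = hex 9
  rows 12-15 [P1,P2=11]: 0110  = hex 6
Output column (row 0 .. row 15) = 1001011010010110
Output column grouped in 4s = 1001 0110 1001 0110 = 0x9696
Convert to decimal digit by digit (value = value*16 + digit):
  9 -> 9
  9*16 + 6 = 150
  150*16 + 9 = 2409
  2409*16 + 6 = 38550
Decimal = 38550

38550


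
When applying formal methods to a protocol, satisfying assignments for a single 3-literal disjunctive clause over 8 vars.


Step 1: Total=2^8=256
Step 2: Unsat when all 3 false: 2^5=32
Step 3: Sat=256-32=224

224


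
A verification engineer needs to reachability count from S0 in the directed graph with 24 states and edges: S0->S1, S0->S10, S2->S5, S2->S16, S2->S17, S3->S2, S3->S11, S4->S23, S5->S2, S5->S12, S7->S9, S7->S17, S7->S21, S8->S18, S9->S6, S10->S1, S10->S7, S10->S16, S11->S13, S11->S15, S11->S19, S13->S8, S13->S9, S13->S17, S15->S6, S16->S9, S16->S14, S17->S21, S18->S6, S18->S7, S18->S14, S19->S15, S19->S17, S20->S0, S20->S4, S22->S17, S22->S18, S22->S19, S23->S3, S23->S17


BFS from S0:
  layer 0: {S0}
  layer 1: {S1, S10}
  layer 2: {S7, S16}
  layer 3: {S9, S14, S17, S21}
  layer 4: {S6}
Reachable set: {S0, S1, S6, S7, S9, S10, S14, S16, S17, S21}
Count = 10

10


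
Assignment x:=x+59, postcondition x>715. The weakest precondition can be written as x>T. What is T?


Formula: wp(x:=E, P) = P[E/x] (substitute E for x in postcondition)
Step 1: Postcondition: x>715
Step 2: Substitute x+59 for x: x+59>715
Step 3: Solve for x: x > 715-59 = 656

656


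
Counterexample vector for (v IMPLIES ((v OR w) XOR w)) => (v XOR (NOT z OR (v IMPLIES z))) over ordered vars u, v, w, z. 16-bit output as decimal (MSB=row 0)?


F1 = (v IMPLIES ((v OR w) XOR w))
F2 = (v XOR (NOT z OR (v IMPLIES z)))
Counterexample to F1=>F2 is where F1=1 and F2=0.
Evaluate each row (bits = u,v,w,z, MSB first):
  row 0 [0000]: F1=1 F2=1 -> F1&~F2 -> 0
  row 1 [0001]: F1=1 F2=1 -> F1&~F2 -> 0
  row 2 [0010]: F1=1 F2=1 -> F1&~F2 -> 0
  row 3 [0011]: F1=1 F2=1 -> F1&~F2 -> 0
  row 4 [0100]: F1=1 F2=0 -> F1&~F2 -> 1
  row 5 [0101]: F1=1 F2=0 -> F1&~F2 -> 1
  row 6 [0110]: F1=0 F2=0 -> F1&~F2 -> 0
  row 7 [0111]: F1=0 F2=0 -> F1&~F2 -> 0
  row 8 [1000]: F1=1 F2=1 -> F1&~F2 -> 0
  row 9 [1001]: F1=1 F2=1 -> F1&~F2 -> 0
  row 10 [1010]: F1=1 F2=1 -> F1&~F2 -> 0
  row 11 [1011]: F1=1 F2=1 -> F1&~F2 -> 0
  row 12 [1100]: F1=1 F2=0 -> F1&~F2 -> 1
  row 13 [1101]: F1=1 F2=0 -> F1&~F2 -> 1
  row 14 [1110]: F1=0 F2=0 -> F1&~F2 -> 0
  row 15 [1111]: F1=0 F2=0 -> F1&~F2 -> 0
Full result column, 4 rows per line (u,v fixed per line; w,z runs 00..11 left to right):
  rows 0-3 [u,v=00]: 0000  = hex 0
  rows 4-7 [u,v=01]: 1100  = hex C
  rows 8-11 [u,v=10]: 0000  = hex 0
  rows 12-15 [u,v=11]: 1100  = hex C
Counterexample vector (row 0 .. row 15) = 0000110000001100
Output column grouped in 4s = 0000 1100 0000 1100 = 0x0C0C
Convert to decimal digit by digit (value = value*16 + digit):
  0 -> 0
  0*16 + 12 (C) = 12
  12*16 + 0 = 192
  192*16 + 12 (C) = 3084
Decimal = 3084

3084


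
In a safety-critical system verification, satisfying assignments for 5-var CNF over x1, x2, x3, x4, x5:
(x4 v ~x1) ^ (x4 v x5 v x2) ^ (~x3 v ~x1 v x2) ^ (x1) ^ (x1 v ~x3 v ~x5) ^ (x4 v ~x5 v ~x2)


CNF with 6 clauses over 5 vars (32 assignments).
An assignment satisfies CNF iff every clause has >=1 true literal.
Check each row (bits = x1,x2,x3,x4,x5; clause T/F shown):
  row 0 [00000]: clauses=TFTFTT -> 0
  row 1 [00001]: clauses=TTTFTT -> 0
  row 2 [00010]: clauses=TTTFTT -> 0
  row 3 [00011]: clauses=TTTFTT -> 0
  row 4 [00100]: clauses=TFTFTT -> 0
  row 5 [00101]: clauses=TTTFFT -> 0
  row 6 [00110]: clauses=TTTFTT -> 0
  row 7 [00111]: clauses=TTTFFT -> 0
  row 8 [01000]: clauses=TTTFTT -> 0
  row 9 [01001]: clauses=TTTFTF -> 0
  row 10 [01010]: clauses=TTTFTT -> 0
  row 11 [01011]: clauses=TTTFTT -> 0
  row 12 [01100]: clauses=TTTFTT -> 0
  row 13 [01101]: clauses=TTTFFF -> 0
  row 14 [01110]: clauses=TTTFTT -> 0
  row 15 [01111]: clauses=TTTFFT -> 0
  row 16 [10000]: clauses=FFTTTT -> 0
  row 17 [10001]: clauses=FTTTTT -> 0
  row 18 [10010]: clauses=TTTTTT -> 1
  row 19 [10011]: clauses=TTTTTT -> 1
  row 20 [10100]: clauses=FFFTTT -> 0
  row 21 [10101]: clauses=FTFTTT -> 0
  row 22 [10110]: clauses=TTFTTT -> 0
  row 23 [10111]: clauses=TTFTTT -> 0
  row 24 [11000]: clauses=FTTTTT -> 0
  row 25 [11001]: clauses=FTTTTF -> 0
  row 26 [11010]: clauses=TTTTTT -> 1
  row 27 [11011]: clauses=TTTTTT -> 1
  row 28 [11100]: clauses=FTTTTT -> 0
  row 29 [11101]: clauses=FTTTTF -> 0
  row 30 [11110]: clauses=TTTTTT -> 1
  row 31 [11111]: clauses=TTTTTT -> 1
Full result column, 8 rows per line (x1,x2 fixed per line; x3,x4,x5 runs 000..111 left to right):
  rows 0-7 [x1,x2=00]: 00000000  (ones: 0)
  rows 8-15 [x1,x2=01]: 00000000  (ones: 0)
  rows 16-23 [x1,x2=10]: 00110000  (ones: 2)
  rows 24-31 [x1,x2=11]: 00110011  (ones: 4)
Satisfying assignments = 0+0+2+4 = 6

6


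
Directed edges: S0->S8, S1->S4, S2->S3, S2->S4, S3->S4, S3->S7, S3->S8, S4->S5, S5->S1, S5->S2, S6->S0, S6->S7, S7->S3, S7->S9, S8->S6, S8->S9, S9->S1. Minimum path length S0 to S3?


BFS layer-by-layer from S0:
  dist 0: {S0}
  dist 1: {S8}
  dist 2: {S6, S9}
  dist 3: {S1, S7}
  dist 4: {S3, S4}
  -> S3 reached at distance 4
Shortest path length = 4

4


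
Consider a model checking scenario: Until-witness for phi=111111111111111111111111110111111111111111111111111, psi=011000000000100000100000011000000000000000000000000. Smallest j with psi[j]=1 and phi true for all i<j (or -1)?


(phi U psi) at 0: need smallest j with psi[j]=1 and phi[i]=1 for all i in [0,j).
Scan from step 0:
  step 0: phi=1, psi=0 -> continue
  step 1: psi=1 and phi held for [0,1) -> witness found
Witness step = 1

1


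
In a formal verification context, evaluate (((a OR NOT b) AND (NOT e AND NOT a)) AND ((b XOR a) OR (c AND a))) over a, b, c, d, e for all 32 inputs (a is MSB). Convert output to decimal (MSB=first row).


Formula: (((a OR NOT b) AND (NOT e AND NOT a)) AND ((b XOR a) OR (c AND a))) over a, b, c, d, e (32 rows)
Evaluate each row (bits = a,b,c,d,e, MSB first):
  row 0 [00000]: (((0 OR NOT 0) AND (NOT 0 AND NOT 0)) AND ((0 XOR 0) OR (0 AND 0))) -> 0
  row 1 [00001]: (((0 OR NOT 0) AND (NOT 1 AND NOT 0)) AND ((0 XOR 0) OR (0 AND 0))) -> 0
  row 2 [00010]: (((0 OR NOT 0) AND (NOT 0 AND NOT 0)) AND ((0 XOR 0) OR (0 AND 0))) -> 0
  row 3 [00011]: (((0 OR NOT 0) AND (NOT 1 AND NOT 0)) AND ((0 XOR 0) OR (0 AND 0))) -> 0
  row 4 [00100]: (((0 OR NOT 0) AND (NOT 0 AND NOT 0)) AND ((0 XOR 0) OR (1 AND 0))) -> 0
  row 5 [00101]: (((0 OR NOT 0) AND (NOT 1 AND NOT 0)) AND ((0 XOR 0) OR (1 AND 0))) -> 0
  row 6 [00110]: (((0 OR NOT 0) AND (NOT 0 AND NOT 0)) AND ((0 XOR 0) OR (1 AND 0))) -> 0
  row 7 [00111]: (((0 OR NOT 0) AND (NOT 1 AND NOT 0)) AND ((0 XOR 0) OR (1 AND 0))) -> 0
  row 8 [01000]: (((0 OR NOT 1) AND (NOT 0 AND NOT 0)) AND ((1 XOR 0) OR (0 AND 0))) -> 0
  row 9 [01001]: (((0 OR NOT 1) AND (NOT 1 AND NOT 0)) AND ((1 XOR 0) OR (0 AND 0))) -> 0
  row 10 [01010]: (((0 OR NOT 1) AND (NOT 0 AND NOT 0)) AND ((1 XOR 0) OR (0 AND 0))) -> 0
  row 11 [01011]: (((0 OR NOT 1) AND (NOT 1 AND NOT 0)) AND ((1 XOR 0) OR (0 AND 0))) -> 0
  row 12 [01100]: (((0 OR NOT 1) AND (NOT 0 AND NOT 0)) AND ((1 XOR 0) OR (1 AND 0))) -> 0
  row 13 [01101]: (((0 OR NOT 1) AND (NOT 1 AND NOT 0)) AND ((1 XOR 0) OR (1 AND 0))) -> 0
  row 14 [01110]: (((0 OR NOT 1) AND (NOT 0 AND NOT 0)) AND ((1 XOR 0) OR (1 AND 0))) -> 0
  row 15 [01111]: (((0 OR NOT 1) AND (NOT 1 AND NOT 0)) AND ((1 XOR 0) OR (1 AND 0))) -> 0
  row 16 [10000]: (((1 OR NOT 0) AND (NOT 0 AND NOT 1)) AND ((0 XOR 1) OR (0 AND 1))) -> 0
  row 17 [10001]: (((1 OR NOT 0) AND (NOT 1 AND NOT 1)) AND ((0 XOR 1) OR (0 AND 1))) -> 0
  row 18 [10010]: (((1 OR NOT 0) AND (NOT 0 AND NOT 1)) AND ((0 XOR 1) OR (0 AND 1))) -> 0
  row 19 [10011]: (((1 OR NOT 0) AND (NOT 1 AND NOT 1)) AND ((0 XOR 1) OR (0 AND 1))) -> 0
  row 20 [10100]: (((1 OR NOT 0) AND (NOT 0 AND NOT 1)) AND ((0 XOR 1) OR (1 AND 1))) -> 0
  row 21 [10101]: (((1 OR NOT 0) AND (NOT 1 AND NOT 1)) AND ((0 XOR 1) OR (1 AND 1))) -> 0
  row 22 [10110]: (((1 OR NOT 0) AND (NOT 0 AND NOT 1)) AND ((0 XOR 1) OR (1 AND 1))) -> 0
  row 23 [10111]: (((1 OR NOT 0) AND (NOT 1 AND NOT 1)) AND ((0 XOR 1) OR (1 AND 1))) -> 0
  row 24 [11000]: (((1 OR NOT 1) AND (NOT 0 AND NOT 1)) AND ((1 XOR 1) OR (0 AND 1))) -> 0
  row 25 [11001]: (((1 OR NOT 1) AND (NOT 1 AND NOT 1)) AND ((1 XOR 1) OR (0 AND 1))) -> 0
  row 26 [11010]: (((1 OR NOT 1) AND (NOT 0 AND NOT 1)) AND ((1 XOR 1) OR (0 AND 1))) -> 0
  row 27 [11011]: (((1 OR NOT 1) AND (NOT 1 AND NOT 1)) AND ((1 XOR 1) OR (0 AND 1))) -> 0
  row 28 [11100]: (((1 OR NOT 1) AND (NOT 0 AND NOT 1)) AND ((1 XOR 1) OR (1 AND 1))) -> 0
  row 29 [11101]: (((1 OR NOT 1) AND (NOT 1 AND NOT 1)) AND ((1 XOR 1) OR (1 AND 1))) -> 0
  row 30 [11110]: (((1 OR NOT 1) AND (NOT 0 AND NOT 1)) AND ((1 XOR 1) OR (1 AND 1))) -> 0
  row 31 [11111]: (((1 OR NOT 1) AND (NOT 1 AND NOT 1)) AND ((1 XOR 1) OR (1 AND 1))) -> 0
Full result column, 4 rows per line (a,b,c fixed per line; d,e runs 00..11 left to right):
  rows 0-3 [a,b,c=000]: 0000  = hex 0
  rows 4-7 [a,b,c=001]: 0000  = hex 0
  rows 8-11 [a,b,c=010]: 0000  = hex 0
  rows 12-15 [a,b,c=011]: 0000  = hex 0
  rows 16-19 [a,b,c=100]: 0000  = hex 0
  rows 20-23 [a,b,c=101]: 0000  = hex 0
  rows 24-27 [a,b,c=110]: 0000  = hex 0
  rows 28-31 [a,b,c=111]: 0000  = hex 0
Output column (row 0 .. row 31) = 00000000000000000000000000000000
Output column grouped in 4s = 0000 0000 0000 0000 0000 0000 0000 0000 = 0x00000000
Convert to decimal digit by digit (value = value*16 + digit):
  0 -> 0
  0*16 + 0 = 0
  0*16 + 0 = 0
  0*16 + 0 = 0
  0*16 + 0 = 0
  0*16 + 0 = 0
  0*16 + 0 = 0
  0*16 + 0 = 0
Decimal = 0

0


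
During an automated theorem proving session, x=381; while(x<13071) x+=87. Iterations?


Step 1: x goes from 381 toward 13071 by 87; the body runs while x<13071, so iterations = ceil((bound-start)/step)
Step 2: Distance=12690
Step 3: ceil(12690/87)=146

146


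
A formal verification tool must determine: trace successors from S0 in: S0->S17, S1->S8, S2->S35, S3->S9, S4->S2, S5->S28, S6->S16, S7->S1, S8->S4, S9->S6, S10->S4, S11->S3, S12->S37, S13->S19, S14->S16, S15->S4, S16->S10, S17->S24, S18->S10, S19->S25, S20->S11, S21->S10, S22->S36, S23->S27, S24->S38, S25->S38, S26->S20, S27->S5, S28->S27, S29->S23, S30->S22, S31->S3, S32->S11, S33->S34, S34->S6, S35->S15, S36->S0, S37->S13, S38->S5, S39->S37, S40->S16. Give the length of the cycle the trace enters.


Trace from S0 until a state repeats:
  S0 -> S17 -> S24 -> S38 -> S5 -> S28 -> S27 -> S5
S5 first seen at step 4, revisited at step 7.
Cycle length = 7 - 4 = 3

3


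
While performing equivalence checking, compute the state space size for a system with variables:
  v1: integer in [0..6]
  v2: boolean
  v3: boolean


State space = product of domain sizes of all variables.
Domain sizes:
  v1 (integer in [0..6]): 7
  v2 (boolean): 2
  v3 (boolean): 2
Product = 7 * 2 * 2 = 28

28


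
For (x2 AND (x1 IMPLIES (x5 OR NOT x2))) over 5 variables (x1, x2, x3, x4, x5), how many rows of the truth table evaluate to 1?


Formula: (x2 AND (x1 IMPLIES (x5 OR NOT x2))) over 5 vars (32 rows)
Evaluate each row (x1, x2, x3, x4, x5 as bits, MSB first):
  row 0 [00000]: (0 AND (0 IMPLIES (0 OR NOT 0))) -> 0
  row 1 [00001]: (0 AND (0 IMPLIES (1 OR NOT 0))) -> 0
  row 2 [00010]: (0 AND (0 IMPLIES (0 OR NOT 0))) -> 0
  row 3 [00011]: (0 AND (0 IMPLIES (1 OR NOT 0))) -> 0
  row 4 [00100]: (0 AND (0 IMPLIES (0 OR NOT 0))) -> 0
  row 5 [00101]: (0 AND (0 IMPLIES (1 OR NOT 0))) -> 0
  row 6 [00110]: (0 AND (0 IMPLIES (0 OR NOT 0))) -> 0
  row 7 [00111]: (0 AND (0 IMPLIES (1 OR NOT 0))) -> 0
  row 8 [01000]: (1 AND (0 IMPLIES (0 OR NOT 1))) -> 1
  row 9 [01001]: (1 AND (0 IMPLIES (1 OR NOT 1))) -> 1
  row 10 [01010]: (1 AND (0 IMPLIES (0 OR NOT 1))) -> 1
  row 11 [01011]: (1 AND (0 IMPLIES (1 OR NOT 1))) -> 1
  row 12 [01100]: (1 AND (0 IMPLIES (0 OR NOT 1))) -> 1
  row 13 [01101]: (1 AND (0 IMPLIES (1 OR NOT 1))) -> 1
  row 14 [01110]: (1 AND (0 IMPLIES (0 OR NOT 1))) -> 1
  row 15 [01111]: (1 AND (0 IMPLIES (1 OR NOT 1))) -> 1
  row 16 [10000]: (0 AND (1 IMPLIES (0 OR NOT 0))) -> 0
  row 17 [10001]: (0 AND (1 IMPLIES (1 OR NOT 0))) -> 0
  row 18 [10010]: (0 AND (1 IMPLIES (0 OR NOT 0))) -> 0
  row 19 [10011]: (0 AND (1 IMPLIES (1 OR NOT 0))) -> 0
  row 20 [10100]: (0 AND (1 IMPLIES (0 OR NOT 0))) -> 0
  row 21 [10101]: (0 AND (1 IMPLIES (1 OR NOT 0))) -> 0
  row 22 [10110]: (0 AND (1 IMPLIES (0 OR NOT 0))) -> 0
  row 23 [10111]: (0 AND (1 IMPLIES (1 OR NOT 0))) -> 0
  row 24 [11000]: (1 AND (1 IMPLIES (0 OR NOT 1))) -> 0
  row 25 [11001]: (1 AND (1 IMPLIES (1 OR NOT 1))) -> 1
  row 26 [11010]: (1 AND (1 IMPLIES (0 OR NOT 1))) -> 0
  row 27 [11011]: (1 AND (1 IMPLIES (1 OR NOT 1))) -> 1
  row 28 [11100]: (1 AND (1 IMPLIES (0 OR NOT 1))) -> 0
  row 29 [11101]: (1 AND (1 IMPLIES (1 OR NOT 1))) -> 1
  row 30 [11110]: (1 AND (1 IMPLIES (0 OR NOT 1))) -> 0
  row 31 [11111]: (1 AND (1 IMPLIES (1 OR NOT 1))) -> 1
Full result column, 8 rows per line (x1,x2 fixed per line; x3,x4,x5 runs 000..111 left to right):
  rows 0-7 [x1,x2=00]: 00000000  (ones: 0)
  rows 8-15 [x1,x2=01]: 11111111  (ones: 8)
  rows 16-23 [x1,x2=10]: 00000000  (ones: 0)
  rows 24-31 [x1,x2=11]: 01010101  (ones: 4)
Count of 1-rows = 0+8+0+4 = 12

12


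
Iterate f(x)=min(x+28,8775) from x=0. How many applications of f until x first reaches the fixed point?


Step 1: x=0, cap=8775, increment=28
Step 2: x grows by 28 each step until capped at 8775; fixed point is x=8775
Step 3: iterations = ceil(8775/28) = 314

314


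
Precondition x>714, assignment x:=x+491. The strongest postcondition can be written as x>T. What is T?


Formula: sp(P, x:=E) = exists old_x. (x = E[old_x/x]) AND P[old_x/x] (old_x is the value of x before the assignment; eliminate old_x by solving x = E[old_x/x] for old_x)
Step 1: Precondition P: x>714, i.e. old_x > 714
Step 2: Assignment gives x = old_x + 491, so old_x = x - 491
Step 3: Substitute into P: x - 491 > 714
Step 4: Simplify: x > 714+491 = 1205

1205


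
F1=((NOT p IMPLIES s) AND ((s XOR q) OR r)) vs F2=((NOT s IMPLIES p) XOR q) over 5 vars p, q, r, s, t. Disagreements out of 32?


F1 = ((NOT p IMPLIES s) AND ((s XOR q) OR r))
F2 = ((NOT s IMPLIES p) XOR q)
Evaluate both on each of 32 rows (bits = p,q,r,s,t):
  row 0 [00000]: F1=0 F2=0 -> 0
  row 1 [00001]: F1=0 F2=0 -> 0
  row 2 [00010]: F1=1 F2=1 -> 0
  row 3 [00011]: F1=1 F2=1 -> 0
  row 4 [00100]: F1=0 F2=0 -> 0
  row 5 [00101]: F1=0 F2=0 -> 0
  row 6 [00110]: F1=1 F2=1 -> 0
  row 7 [00111]: F1=1 F2=1 -> 0
  row 8 [01000]: F1=0 F2=1 (differ) -> 1
  row 9 [01001]: F1=0 F2=1 (differ) -> 1
  row 10 [01010]: F1=0 F2=0 -> 0
  row 11 [01011]: F1=0 F2=0 -> 0
  row 12 [01100]: F1=0 F2=1 (differ) -> 1
  row 13 [01101]: F1=0 F2=1 (differ) -> 1
  row 14 [01110]: F1=1 F2=0 (differ) -> 1
  row 15 [01111]: F1=1 F2=0 (differ) -> 1
  row 16 [10000]: F1=0 F2=1 (differ) -> 1
  row 17 [10001]: F1=0 F2=1 (differ) -> 1
  row 18 [10010]: F1=1 F2=1 -> 0
  row 19 [10011]: F1=1 F2=1 -> 0
  row 20 [10100]: F1=1 F2=1 -> 0
  row 21 [10101]: F1=1 F2=1 -> 0
  row 22 [10110]: F1=1 F2=1 -> 0
  row 23 [10111]: F1=1 F2=1 -> 0
  row 24 [11000]: F1=1 F2=0 (differ) -> 1
  row 25 [11001]: F1=1 F2=0 (differ) -> 1
  row 26 [11010]: F1=0 F2=0 -> 0
  row 27 [11011]: F1=0 F2=0 -> 0
  row 28 [11100]: F1=1 F2=0 (differ) -> 1
  row 29 [11101]: F1=1 F2=0 (differ) -> 1
  row 30 [11110]: F1=1 F2=0 (differ) -> 1
  row 31 [11111]: F1=1 F2=0 (differ) -> 1
Full result column, 8 rows per line (p,q fixed per line; r,s,t runs 000..111 left to right):
  rows 0-7 [p,q=00]: 00000000  (ones: 0)
  rows 8-15 [p,q=01]: 11001111  (ones: 6)
  rows 16-23 [p,q=10]: 11000000  (ones: 2)
  rows 24-31 [p,q=11]: 11001111  (ones: 6)
Disagreements = 0+6+2+6 = 14

14


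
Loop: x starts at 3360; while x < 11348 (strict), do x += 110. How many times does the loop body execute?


Step 1: x goes from 3360 toward 11348 by 110; the body runs while x<11348, so iterations = ceil((bound-start)/step)
Step 2: Distance=7988
Step 3: ceil(7988/110)=73

73


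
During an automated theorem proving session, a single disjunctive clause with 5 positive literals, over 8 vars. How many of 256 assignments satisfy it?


Step 1: Total=2^8=256
Step 2: Unsat when all 5 false: 2^3=8
Step 3: Sat=256-8=248

248


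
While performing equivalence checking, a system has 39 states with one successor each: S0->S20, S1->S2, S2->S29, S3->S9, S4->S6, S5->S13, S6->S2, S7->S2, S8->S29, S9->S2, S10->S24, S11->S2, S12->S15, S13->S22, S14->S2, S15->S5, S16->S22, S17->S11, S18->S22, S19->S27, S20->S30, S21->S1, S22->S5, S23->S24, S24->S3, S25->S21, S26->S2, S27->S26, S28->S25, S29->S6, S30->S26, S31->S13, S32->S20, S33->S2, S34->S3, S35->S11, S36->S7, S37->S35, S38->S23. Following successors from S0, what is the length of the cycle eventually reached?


Trace from S0 until a state repeats:
  S0 -> S20 -> S30 -> S26 -> S2 -> S29 -> S6 -> S2
S2 first seen at step 4, revisited at step 7.
Cycle length = 7 - 4 = 3

3


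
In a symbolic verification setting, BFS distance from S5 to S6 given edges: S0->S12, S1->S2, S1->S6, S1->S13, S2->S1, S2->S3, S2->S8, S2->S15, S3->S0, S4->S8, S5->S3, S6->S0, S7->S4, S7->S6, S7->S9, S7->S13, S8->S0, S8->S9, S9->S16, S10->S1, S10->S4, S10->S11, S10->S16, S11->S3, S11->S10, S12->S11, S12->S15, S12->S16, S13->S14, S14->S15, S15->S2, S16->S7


BFS layer-by-layer from S5:
  dist 0: {S5}
  dist 1: {S3}
  dist 2: {S0}
  dist 3: {S12}
  dist 4: {S11, S15, S16}
  dist 5: {S2, S7, S10}
  dist 6: {S1, S4, S6, S8, S9, S13}
  -> S6 reached at distance 6
Shortest path length = 6

6


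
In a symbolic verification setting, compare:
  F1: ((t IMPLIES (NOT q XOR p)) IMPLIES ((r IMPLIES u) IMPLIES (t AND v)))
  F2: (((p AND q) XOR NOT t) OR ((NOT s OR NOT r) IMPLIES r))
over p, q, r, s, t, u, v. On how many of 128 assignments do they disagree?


F1 = ((t IMPLIES (NOT q XOR p)) IMPLIES ((r IMPLIES u) IMPLIES (t AND v)))
F2 = (((p AND q) XOR NOT t) OR ((NOT s OR NOT r) IMPLIES r))
Evaluate both on each of 128 rows (bits = p,q,r,s,t,u,v):
  row 0 [0000000]: F1=0 F2=1 (differ) -> 1
  row 1 [0000001]: F1=0 F2=1 (differ) -> 1
  row 2 [0000010]: F1=0 F2=1 (differ) -> 1
  row 3 [0000011]: F1=0 F2=1 (differ) -> 1
  row 4 [0000100]: F1=0 F2=0 -> 0
  (every remaining row is evaluated the same way; all 128 results are listed next)
Full result column, 8 rows per line (p,q,r,s fixed per line; t,u,v runs 000..111 left to right):
  rows 0-7 [p,q,r,s=0000]: 11110101  (ones: 6)
  rows 8-15 [p,q,r,s=0001]: 11110101  (ones: 6)
  rows 16-23 [p,q,r,s=0010]: 00110010  (ones: 3)
  rows 24-31 [p,q,r,s=0011]: 00110010  (ones: 3)
  rows 32-39 [p,q,r,s=0100]: 11111111  (ones: 8)
  rows 40-47 [p,q,r,s=0101]: 11111111  (ones: 8)
  rows 48-55 [p,q,r,s=0110]: 00110000  (ones: 2)
  rows 56-63 [p,q,r,s=0111]: 00110000  (ones: 2)
  rows 64-71 [p,q,r,s=1000]: 11111111  (ones: 8)
  rows 72-79 [p,q,r,s=1001]: 11111111  (ones: 8)
  rows 80-87 [p,q,r,s=1010]: 00110000  (ones: 2)
  rows 88-95 [p,q,r,s=1011]: 00110000  (ones: 2)
  rows 96-103 [p,q,r,s=1100]: 00001010  (ones: 2)
  rows 104-111 [p,q,r,s=1101]: 00001010  (ones: 2)
  rows 112-119 [p,q,r,s=1110]: 00110010  (ones: 3)
  rows 120-127 [p,q,r,s=1111]: 00110010  (ones: 3)
Disagreements = 6+6+3+3+8+8+2+2+8+8+2+2+2+2+3+3 = 68

68


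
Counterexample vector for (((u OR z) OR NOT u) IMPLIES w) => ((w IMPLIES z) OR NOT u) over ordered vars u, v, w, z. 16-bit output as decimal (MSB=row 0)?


F1 = (((u OR z) OR NOT u) IMPLIES w)
F2 = ((w IMPLIES z) OR NOT u)
Counterexample to F1=>F2 is where F1=1 and F2=0.
Evaluate each row (bits = u,v,w,z, MSB first):
  row 0 [0000]: F1=0 F2=1 -> F1&~F2 -> 0
  row 1 [0001]: F1=0 F2=1 -> F1&~F2 -> 0
  row 2 [0010]: F1=1 F2=1 -> F1&~F2 -> 0
  row 3 [0011]: F1=1 F2=1 -> F1&~F2 -> 0
  row 4 [0100]: F1=0 F2=1 -> F1&~F2 -> 0
  row 5 [0101]: F1=0 F2=1 -> F1&~F2 -> 0
  row 6 [0110]: F1=1 F2=1 -> F1&~F2 -> 0
  row 7 [0111]: F1=1 F2=1 -> F1&~F2 -> 0
  row 8 [1000]: F1=0 F2=1 -> F1&~F2 -> 0
  row 9 [1001]: F1=0 F2=1 -> F1&~F2 -> 0
  row 10 [1010]: F1=1 F2=0 -> F1&~F2 -> 1
  row 11 [1011]: F1=1 F2=1 -> F1&~F2 -> 0
  row 12 [1100]: F1=0 F2=1 -> F1&~F2 -> 0
  row 13 [1101]: F1=0 F2=1 -> F1&~F2 -> 0
  row 14 [1110]: F1=1 F2=0 -> F1&~F2 -> 1
  row 15 [1111]: F1=1 F2=1 -> F1&~F2 -> 0
Full result column, 4 rows per line (u,v fixed per line; w,z runs 00..11 left to right):
  rows 0-3 [u,v=00]: 0000  = hex 0
  rows 4-7 [u,v=01]: 0000  = hex 0
  rows 8-11 [u,v=10]: 0010  = hex 2
  rows 12-15 [u,v=11]: 0010  = hex 2
Counterexample vector (row 0 .. row 15) = 0000000000100010
Output column grouped in 4s = 0000 0000 0010 0010 = 0x0022
Convert to decimal digit by digit (value = value*16 + digit):
  0 -> 0
  0*16 + 0 = 0
  0*16 + 2 = 2
  2*16 + 2 = 34
Decimal = 34

34


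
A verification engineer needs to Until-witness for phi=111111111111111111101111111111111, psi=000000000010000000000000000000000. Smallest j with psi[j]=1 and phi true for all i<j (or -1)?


(phi U psi) at 0: need smallest j with psi[j]=1 and phi[i]=1 for all i in [0,j).
Scan from step 0:
  step 0: phi=1, psi=0 -> continue
  step 1: phi=1, psi=0 -> continue
  step 2: phi=1, psi=0 -> continue
  step 3: phi=1, psi=0 -> continue
  step 10: psi=1 and phi held for [0,10) -> witness found
Witness step = 10

10


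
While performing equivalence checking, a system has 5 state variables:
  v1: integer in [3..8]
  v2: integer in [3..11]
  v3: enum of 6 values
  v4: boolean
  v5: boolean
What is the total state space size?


State space = product of domain sizes of all variables.
Domain sizes:
  v1 (integer in [3..8]): 6
  v2 (integer in [3..11]): 9
  v3 (enum of 6 values): 6
  v4 (boolean): 2
  v5 (boolean): 2
Product = 6 * 9 * 6 * 2 * 2 = 1296

1296


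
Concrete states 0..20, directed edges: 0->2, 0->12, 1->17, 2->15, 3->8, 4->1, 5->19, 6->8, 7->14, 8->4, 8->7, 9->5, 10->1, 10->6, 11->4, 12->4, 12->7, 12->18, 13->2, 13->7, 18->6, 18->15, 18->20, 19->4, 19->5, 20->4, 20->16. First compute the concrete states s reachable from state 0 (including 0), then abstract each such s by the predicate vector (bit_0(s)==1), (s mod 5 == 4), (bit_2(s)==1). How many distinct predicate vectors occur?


BFS from 0:
Concrete reachable: {0, 1, 2, 4, 6, 7, 8, 12, 14, 15, 16, 17, 18, 20}
Abstract via predicates (bit_0(s)==1), (s mod 5 == 4), (bit_2(s)==1):
  (0,0,0) <- {0, 2, 8, 16, 18}
  (0,0,1) <- {6, 12, 20}
  (0,1,1) <- {4, 14}
  (1,0,0) <- {1, 17}
  (1,0,1) <- {7, 15}
Distinct abstract states = 5

5


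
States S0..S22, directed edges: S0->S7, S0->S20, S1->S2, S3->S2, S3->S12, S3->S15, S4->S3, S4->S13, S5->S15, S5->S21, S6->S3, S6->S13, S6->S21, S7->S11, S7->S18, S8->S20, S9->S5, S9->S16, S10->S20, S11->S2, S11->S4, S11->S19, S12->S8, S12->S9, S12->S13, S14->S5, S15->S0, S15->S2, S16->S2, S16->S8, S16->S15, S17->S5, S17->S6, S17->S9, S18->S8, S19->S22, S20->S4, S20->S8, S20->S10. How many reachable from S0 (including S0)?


BFS from S0:
  layer 0: {S0}
  layer 1: {S7, S20}
  layer 2: {S4, S8, S10, S11, S18}
  layer 3: {S2, S3, S13, S19}
  layer 4: {S12, S15, S22}
  layer 5: {S9}
  layer 6: {S5, S16}
  layer 7: {S21}
Reachable set: {S0, S2, S3, S4, S5, S7, S8, S9, S10, S11, S12, S13, S15, S16, S18, S19, S20, S21, S22}
Count = 19

19


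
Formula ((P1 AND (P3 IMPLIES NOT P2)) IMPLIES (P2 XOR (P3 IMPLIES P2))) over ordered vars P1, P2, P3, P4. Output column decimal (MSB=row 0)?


Formula: ((P1 AND (P3 IMPLIES NOT P2)) IMPLIES (P2 XOR (P3 IMPLIES P2))) over P1, P2, P3, P4 (16 rows)
Evaluate each row (bits = P1,P2,P3,P4, MSB first):
  row 0 [0000]: ((0 AND (0 IMPLIES NOT 0)) IMPLIES (0 XOR (0 IMPLIES 0))) -> 1
  row 1 [0001]: ((0 AND (0 IMPLIES NOT 0)) IMPLIES (0 XOR (0 IMPLIES 0))) -> 1
  row 2 [0010]: ((0 AND (1 IMPLIES NOT 0)) IMPLIES (0 XOR (1 IMPLIES 0))) -> 1
  row 3 [0011]: ((0 AND (1 IMPLIES NOT 0)) IMPLIES (0 XOR (1 IMPLIES 0))) -> 1
  row 4 [0100]: ((0 AND (0 IMPLIES NOT 1)) IMPLIES (1 XOR (0 IMPLIES 1))) -> 1
  row 5 [0101]: ((0 AND (0 IMPLIES NOT 1)) IMPLIES (1 XOR (0 IMPLIES 1))) -> 1
  row 6 [0110]: ((0 AND (1 IMPLIES NOT 1)) IMPLIES (1 XOR (1 IMPLIES 1))) -> 1
  row 7 [0111]: ((0 AND (1 IMPLIES NOT 1)) IMPLIES (1 XOR (1 IMPLIES 1))) -> 1
  row 8 [1000]: ((1 AND (0 IMPLIES NOT 0)) IMPLIES (0 XOR (0 IMPLIES 0))) -> 1
  row 9 [1001]: ((1 AND (0 IMPLIES NOT 0)) IMPLIES (0 XOR (0 IMPLIES 0))) -> 1
  row 10 [1010]: ((1 AND (1 IMPLIES NOT 0)) IMPLIES (0 XOR (1 IMPLIES 0))) -> 0
  row 11 [1011]: ((1 AND (1 IMPLIES NOT 0)) IMPLIES (0 XOR (1 IMPLIES 0))) -> 0
  row 12 [1100]: ((1 AND (0 IMPLIES NOT 1)) IMPLIES (1 XOR (0 IMPLIES 1))) -> 0
  row 13 [1101]: ((1 AND (0 IMPLIES NOT 1)) IMPLIES (1 XOR (0 IMPLIES 1))) -> 0
  row 14 [1110]: ((1 AND (1 IMPLIES NOT 1)) IMPLIES (1 XOR (1 IMPLIES 1))) -> 1
  row 15 [1111]: ((1 AND (1 IMPLIES NOT 1)) IMPLIES (1 XOR (1 IMPLIES 1))) -> 1
Full result column, 4 rows per line (P1,P2 fixed per line; P3,P4 runs 00..11 left to right):
  rows 0-3 [P1,P2=00]: 1111  = hex F
  rows 4-7 [P1,P2=01]: 1111  = hex F
  rows 8-11 [P1,P2=10]: 1100  = hex C
  rows 12-15 [P1,P2=11]: 0011  = hex 3
Output column (row 0 .. row 15) = 1111111111000011
Output column grouped in 4s = 1111 1111 1100 0011 = 0xFFC3
Convert to decimal digit by digit (value = value*16 + digit):
  F -> 15
  15*16 + 15 (F) = 255
  255*16 + 12 (C) = 4092
  4092*16 + 3 = 65475
Decimal = 65475

65475


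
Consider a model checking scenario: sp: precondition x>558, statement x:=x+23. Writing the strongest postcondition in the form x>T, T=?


Formula: sp(P, x:=E) = exists old_x. (x = E[old_x/x]) AND P[old_x/x] (old_x is the value of x before the assignment; eliminate old_x by solving x = E[old_x/x] for old_x)
Step 1: Precondition P: x>558, i.e. old_x > 558
Step 2: Assignment gives x = old_x + 23, so old_x = x - 23
Step 3: Substitute into P: x - 23 > 558
Step 4: Simplify: x > 558+23 = 581

581


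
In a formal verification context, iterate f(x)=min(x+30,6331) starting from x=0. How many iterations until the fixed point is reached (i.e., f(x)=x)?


Step 1: x=0, cap=6331, increment=30
Step 2: x grows by 30 each step until capped at 6331; fixed point is x=6331
Step 3: iterations = ceil(6331/30) = 212

212
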